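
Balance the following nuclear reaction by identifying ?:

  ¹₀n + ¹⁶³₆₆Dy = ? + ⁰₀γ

Dy-164

Conserve mass number: 1 + 163 = A + 0, so A = 164.
Conserve atomic number: 0 + 66 = Z + 0, so Z = 66.
Z = 66 is dysprosium, so the species is ¹⁶⁴₆₆Dy.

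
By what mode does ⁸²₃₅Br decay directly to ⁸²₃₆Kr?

beta-minus decay

ΔA = 82 − 82 = 0; ΔZ = 36 − 35 = +1.
A is unchanged and Z rises by 1 — a neutron has become a proton (β⁻ decay).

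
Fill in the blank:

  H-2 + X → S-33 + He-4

Cl-35

Conserve mass number: 2 + A = 33 + 4, so A = 35.
Conserve atomic number: 1 + Z = 16 + 2, so Z = 17.
Z = 17 is chlorine, so the species is Cl-35.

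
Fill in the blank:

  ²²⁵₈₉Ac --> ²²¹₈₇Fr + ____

alpha particle

Conserve mass number: 225 = 221 + A, so A = 4.
Conserve atomic number: 89 = 87 + Z, so Z = 2.
A = 4 and Z = 2 is ⁴₂He — an alpha particle.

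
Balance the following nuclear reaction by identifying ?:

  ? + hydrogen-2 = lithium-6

alpha particle

Conserve mass number: A + 2 = 6, so A = 4.
Conserve atomic number: Z + 1 = 3, so Z = 2.
A = 4 and Z = 2 is helium-4 — an alpha particle.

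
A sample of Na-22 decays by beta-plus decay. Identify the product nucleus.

Ne-22

Beta-plus decay: mass number changes by +0, atomic number by -1.
A: 22 = 22; Z: 11 − 1 = 10.
Z = 10 is neon, so the daughter is Ne-22.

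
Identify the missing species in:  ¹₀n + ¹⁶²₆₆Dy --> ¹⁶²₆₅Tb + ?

proton

Conserve mass number: 1 + 162 = 162 + A, so A = 1.
Conserve atomic number: 0 + 66 = 65 + Z, so Z = 1.
A = 1 and Z = 1 is ¹₁H — a proton.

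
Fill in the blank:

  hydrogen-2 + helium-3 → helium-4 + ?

proton

Conserve mass number: 2 + 3 = 4 + A, so A = 1.
Conserve atomic number: 1 + 2 = 2 + Z, so Z = 1.
A = 1 and Z = 1 is hydrogen-1 — a proton.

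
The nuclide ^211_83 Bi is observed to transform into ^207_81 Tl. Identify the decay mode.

alpha decay

ΔA = 207 − 211 = -4; ΔZ = 81 − 83 = -2.
A drops by 4 and Z drops by 2 — the signature of alpha emission.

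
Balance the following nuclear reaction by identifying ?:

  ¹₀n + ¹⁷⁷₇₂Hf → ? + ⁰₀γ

Hf-178

Conserve mass number: 1 + 177 = A + 0, so A = 178.
Conserve atomic number: 0 + 72 = Z + 0, so Z = 72.
Z = 72 is hafnium, so the species is ¹⁷⁸₇₂Hf.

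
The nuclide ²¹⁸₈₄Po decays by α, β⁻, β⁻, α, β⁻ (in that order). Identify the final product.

Start: (A, Z) = (218, 84).
After α: (214, 82).
After β⁻: (214, 83).
After β⁻: (214, 84).
After α: (210, 82).
After β⁻: (210, 83).
Z = 83 is bismuth.

Bi-210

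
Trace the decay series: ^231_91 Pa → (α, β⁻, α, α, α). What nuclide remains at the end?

Po-215

Start: (A, Z) = (231, 91).
After α: (227, 89).
After β⁻: (227, 90).
After α: (223, 88).
After α: (219, 86).
After α: (215, 84).
Z = 84 is polonium.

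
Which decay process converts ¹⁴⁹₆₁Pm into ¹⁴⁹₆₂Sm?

ΔA = 149 − 149 = 0; ΔZ = 62 − 61 = +1.
A is unchanged and Z rises by 1 — a neutron has become a proton (β⁻ decay).

beta-minus decay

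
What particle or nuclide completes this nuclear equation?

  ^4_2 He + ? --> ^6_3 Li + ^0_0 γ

deuteron

Conserve mass number: 4 + A = 6 + 0, so A = 2.
Conserve atomic number: 2 + Z = 3 + 0, so Z = 1.
A = 2 and Z = 1 is ^2_1 H — a deuteron.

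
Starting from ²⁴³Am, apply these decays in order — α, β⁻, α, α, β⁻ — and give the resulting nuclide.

Start: (A, Z) = (243, 95).
After α: (239, 93).
After β⁻: (239, 94).
After α: (235, 92).
After α: (231, 90).
After β⁻: (231, 91).
Z = 91 is protactinium.

Pa-231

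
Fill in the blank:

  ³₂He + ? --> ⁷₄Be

alpha particle

Conserve mass number: 3 + A = 7, so A = 4.
Conserve atomic number: 2 + Z = 4, so Z = 2.
A = 4 and Z = 2 is ⁴₂He — an alpha particle.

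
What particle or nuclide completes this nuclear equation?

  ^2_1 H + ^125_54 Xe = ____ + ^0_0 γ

Conserve mass number: 2 + 125 = A + 0, so A = 127.
Conserve atomic number: 1 + 54 = Z + 0, so Z = 55.
Z = 55 is caesium, so the species is ^127_55 Cs.

Cs-127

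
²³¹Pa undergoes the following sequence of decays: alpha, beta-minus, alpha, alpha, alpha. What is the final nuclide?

Start: (A, Z) = (231, 91).
After α: (227, 89).
After β⁻: (227, 90).
After α: (223, 88).
After α: (219, 86).
After α: (215, 84).
Z = 84 is polonium.

Po-215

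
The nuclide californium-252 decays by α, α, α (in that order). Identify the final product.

U-240

Start: (A, Z) = (252, 98).
After α: (248, 96).
After α: (244, 94).
After α: (240, 92).
Z = 92 is uranium.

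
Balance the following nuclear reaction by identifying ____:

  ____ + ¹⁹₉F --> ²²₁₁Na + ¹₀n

Conserve mass number: A + 19 = 22 + 1, so A = 4.
Conserve atomic number: Z + 9 = 11 + 0, so Z = 2.
A = 4 and Z = 2 is ⁴₂He — an alpha particle.

alpha particle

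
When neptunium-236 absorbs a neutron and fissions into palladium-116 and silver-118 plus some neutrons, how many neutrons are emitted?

3

Conserve mass number: 237 = 116 + 118 + k, so k = 237 − 234 = 3.
Check atomic number: 93 = 46 + 47 + 0 = 93. ✓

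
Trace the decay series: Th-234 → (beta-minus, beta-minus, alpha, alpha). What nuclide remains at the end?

Ra-226

Start: (A, Z) = (234, 90).
After β⁻: (234, 91).
After β⁻: (234, 92).
After α: (230, 90).
After α: (226, 88).
Z = 88 is radium.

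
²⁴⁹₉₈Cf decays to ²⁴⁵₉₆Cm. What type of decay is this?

ΔA = 245 − 249 = -4; ΔZ = 96 − 98 = -2.
A drops by 4 and Z drops by 2 — the signature of alpha emission.

alpha decay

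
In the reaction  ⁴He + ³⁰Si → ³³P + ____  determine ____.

proton

Conserve mass number: 4 + 30 = 33 + A, so A = 1.
Conserve atomic number: 2 + 14 = 15 + Z, so Z = 1.
A = 1 and Z = 1 is ¹H — a proton.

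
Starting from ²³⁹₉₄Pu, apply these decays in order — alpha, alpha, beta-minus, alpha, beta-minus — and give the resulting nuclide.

Th-227

Start: (A, Z) = (239, 94).
After α: (235, 92).
After α: (231, 90).
After β⁻: (231, 91).
After α: (227, 89).
After β⁻: (227, 90).
Z = 90 is thorium.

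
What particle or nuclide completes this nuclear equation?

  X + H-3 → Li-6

He-3

Conserve mass number: A + 3 = 6, so A = 3.
Conserve atomic number: Z + 1 = 3, so Z = 2.
Z = 2 is helium, so the species is He-3.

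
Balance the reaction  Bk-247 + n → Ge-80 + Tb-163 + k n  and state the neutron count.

5

Conserve mass number: 248 = 80 + 163 + k, so k = 248 − 243 = 5.
Check atomic number: 97 = 32 + 65 + 0 = 97. ✓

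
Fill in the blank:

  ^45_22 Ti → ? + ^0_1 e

Sc-45

Conserve mass number: 45 = A + 0, so A = 45.
Conserve atomic number: 22 = Z + 1, so Z = 21.
Z = 21 is scandium, so the species is ^45_21 Sc.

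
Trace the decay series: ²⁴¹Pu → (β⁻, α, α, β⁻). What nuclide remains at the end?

U-233

Start: (A, Z) = (241, 94).
After β⁻: (241, 95).
After α: (237, 93).
After α: (233, 91).
After β⁻: (233, 92).
Z = 92 is uranium.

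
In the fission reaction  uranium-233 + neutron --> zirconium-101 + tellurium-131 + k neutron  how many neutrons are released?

2

Conserve mass number: 234 = 101 + 131 + k, so k = 234 − 232 = 2.
Check atomic number: 92 = 40 + 52 + 0 = 92. ✓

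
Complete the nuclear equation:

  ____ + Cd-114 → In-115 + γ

Conserve mass number: A + 114 = 115 + 0, so A = 1.
Conserve atomic number: Z + 48 = 49 + 0, so Z = 1.
A = 1 and Z = 1 is H-1 — a proton.

proton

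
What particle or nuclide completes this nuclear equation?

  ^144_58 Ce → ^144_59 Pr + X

beta-minus particle

Conserve mass number: 144 = 144 + A, so A = 0.
Conserve atomic number: 58 = 59 + Z, so Z = -1.
A = 0 and Z = -1 is ^0_-1 e — a beta-minus particle.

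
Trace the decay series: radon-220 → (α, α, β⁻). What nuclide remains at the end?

Bi-212

Start: (A, Z) = (220, 86).
After α: (216, 84).
After α: (212, 82).
After β⁻: (212, 83).
Z = 83 is bismuth.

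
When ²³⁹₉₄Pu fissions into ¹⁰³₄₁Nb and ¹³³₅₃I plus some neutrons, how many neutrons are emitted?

Conserve mass number: 239 = 103 + 133 + k, so k = 239 − 236 = 3.
Check atomic number: 94 = 41 + 53 + 0 = 94. ✓

3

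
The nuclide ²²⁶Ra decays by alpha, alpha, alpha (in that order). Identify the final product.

Pb-214

Start: (A, Z) = (226, 88).
After α: (222, 86).
After α: (218, 84).
After α: (214, 82).
Z = 82 is lead.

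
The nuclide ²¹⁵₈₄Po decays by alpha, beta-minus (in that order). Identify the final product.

Start: (A, Z) = (215, 84).
After α: (211, 82).
After β⁻: (211, 83).
Z = 83 is bismuth.

Bi-211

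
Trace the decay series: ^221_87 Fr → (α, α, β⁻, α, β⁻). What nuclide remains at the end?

Bi-209

Start: (A, Z) = (221, 87).
After α: (217, 85).
After α: (213, 83).
After β⁻: (213, 84).
After α: (209, 82).
After β⁻: (209, 83).
Z = 83 is bismuth.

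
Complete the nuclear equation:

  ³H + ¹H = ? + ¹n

Conserve mass number: 3 + 1 = A + 1, so A = 3.
Conserve atomic number: 1 + 1 = Z + 0, so Z = 2.
Z = 2 is helium, so the species is ³He.

He-3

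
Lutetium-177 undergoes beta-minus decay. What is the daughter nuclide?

Hf-177

Beta-minus decay: mass number changes by +0, atomic number by +1.
A: 177 = 177; Z: 71 + 1 = 72.
Z = 72 is hafnium, so the daughter is hafnium-177.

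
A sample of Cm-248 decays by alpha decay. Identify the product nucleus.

Pu-244

Alpha decay: mass number changes by -4, atomic number by -2.
A: 248 − 4 = 244; Z: 96 − 2 = 94.
Z = 94 is plutonium, so the daughter is Pu-244.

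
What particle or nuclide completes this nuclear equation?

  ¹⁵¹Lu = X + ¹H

Conserve mass number: 151 = A + 1, so A = 150.
Conserve atomic number: 71 = Z + 1, so Z = 70.
Z = 70 is ytterbium, so the species is ¹⁵⁰Yb.

Yb-150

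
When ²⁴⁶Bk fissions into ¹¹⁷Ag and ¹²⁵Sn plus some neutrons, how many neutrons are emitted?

Conserve mass number: 246 = 117 + 125 + k, so k = 246 − 242 = 4.
Check atomic number: 97 = 47 + 50 + 0 = 97. ✓

4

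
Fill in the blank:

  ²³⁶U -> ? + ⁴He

Conserve mass number: 236 = A + 4, so A = 232.
Conserve atomic number: 92 = Z + 2, so Z = 90.
Z = 90 is thorium, so the species is ²³²Th.

Th-232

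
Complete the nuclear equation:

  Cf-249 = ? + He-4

Conserve mass number: 249 = A + 4, so A = 245.
Conserve atomic number: 98 = Z + 2, so Z = 96.
Z = 96 is curium, so the species is Cm-245.

Cm-245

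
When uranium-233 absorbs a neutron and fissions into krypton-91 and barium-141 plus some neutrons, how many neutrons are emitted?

2

Conserve mass number: 234 = 91 + 141 + k, so k = 234 − 232 = 2.
Check atomic number: 92 = 36 + 56 + 0 = 92. ✓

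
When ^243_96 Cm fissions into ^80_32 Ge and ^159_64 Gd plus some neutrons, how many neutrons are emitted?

Conserve mass number: 243 = 80 + 159 + k, so k = 243 − 239 = 4.
Check atomic number: 96 = 32 + 64 + 0 = 96. ✓

4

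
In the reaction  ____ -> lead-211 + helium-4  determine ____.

Conserve mass number: A = 211 + 4, so A = 215.
Conserve atomic number: Z = 82 + 2, so Z = 84.
Z = 84 is polonium, so the species is polonium-215.

Po-215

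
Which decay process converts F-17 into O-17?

ΔA = 17 − 17 = 0; ΔZ = 8 − 9 = -1.
A is unchanged and Z drops by 1 — a proton has become a neutron (β⁺ emission or electron capture).

beta-plus decay or electron capture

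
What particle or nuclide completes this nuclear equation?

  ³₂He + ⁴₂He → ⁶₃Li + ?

Conserve mass number: 3 + 4 = 6 + A, so A = 1.
Conserve atomic number: 2 + 2 = 3 + Z, so Z = 1.
A = 1 and Z = 1 is ¹₁H — a proton.

proton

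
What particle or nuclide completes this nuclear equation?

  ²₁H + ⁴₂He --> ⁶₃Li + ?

gamma ray

Conserve mass number: 2 + 4 = 6 + A, so A = 0.
Conserve atomic number: 1 + 2 = 3 + Z, so Z = 0.
A = 0 and Z = 0 is ⁰₀γ — a gamma ray.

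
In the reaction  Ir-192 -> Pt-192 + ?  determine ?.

beta-minus particle

Conserve mass number: 192 = 192 + A, so A = 0.
Conserve atomic number: 77 = 78 + Z, so Z = -1.
A = 0 and Z = -1 is e⁻ — a beta-minus particle.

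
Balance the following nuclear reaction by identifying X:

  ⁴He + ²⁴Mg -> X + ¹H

Conserve mass number: 4 + 24 = A + 1, so A = 27.
Conserve atomic number: 2 + 12 = Z + 1, so Z = 13.
Z = 13 is aluminium, so the species is ²⁷Al.

Al-27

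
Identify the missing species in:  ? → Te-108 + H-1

Conserve mass number: A = 108 + 1, so A = 109.
Conserve atomic number: Z = 52 + 1, so Z = 53.
Z = 53 is iodine, so the species is I-109.

I-109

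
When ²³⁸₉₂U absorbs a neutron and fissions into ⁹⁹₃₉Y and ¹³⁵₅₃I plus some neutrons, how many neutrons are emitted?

5

Conserve mass number: 239 = 99 + 135 + k, so k = 239 − 234 = 5.
Check atomic number: 92 = 39 + 53 + 0 = 92. ✓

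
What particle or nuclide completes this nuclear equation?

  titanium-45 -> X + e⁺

Sc-45

Conserve mass number: 45 = A + 0, so A = 45.
Conserve atomic number: 22 = Z + 1, so Z = 21.
Z = 21 is scandium, so the species is scandium-45.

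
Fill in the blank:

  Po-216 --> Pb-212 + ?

Conserve mass number: 216 = 212 + A, so A = 4.
Conserve atomic number: 84 = 82 + Z, so Z = 2.
A = 4 and Z = 2 is He-4 — an alpha particle.

alpha particle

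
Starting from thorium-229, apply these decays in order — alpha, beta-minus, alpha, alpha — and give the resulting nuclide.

At-217

Start: (A, Z) = (229, 90).
After α: (225, 88).
After β⁻: (225, 89).
After α: (221, 87).
After α: (217, 85).
Z = 85 is astatine.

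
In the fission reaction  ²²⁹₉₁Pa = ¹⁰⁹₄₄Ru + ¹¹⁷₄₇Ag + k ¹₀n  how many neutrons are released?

3

Conserve mass number: 229 = 109 + 117 + k, so k = 229 − 226 = 3.
Check atomic number: 91 = 44 + 47 + 0 = 91. ✓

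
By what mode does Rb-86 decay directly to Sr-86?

ΔA = 86 − 86 = 0; ΔZ = 38 − 37 = +1.
A is unchanged and Z rises by 1 — a neutron has become a proton (β⁻ decay).

beta-minus decay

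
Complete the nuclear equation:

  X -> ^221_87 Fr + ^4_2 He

Ac-225

Conserve mass number: A = 221 + 4, so A = 225.
Conserve atomic number: Z = 87 + 2, so Z = 89.
Z = 89 is actinium, so the species is ^225_89 Ac.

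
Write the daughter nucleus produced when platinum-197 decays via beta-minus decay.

Au-197

Beta-minus decay: mass number changes by +0, atomic number by +1.
A: 197 = 197; Z: 78 + 1 = 79.
Z = 79 is gold, so the daughter is gold-197.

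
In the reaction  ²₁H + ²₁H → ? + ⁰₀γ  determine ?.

He-4

Conserve mass number: 2 + 2 = A + 0, so A = 4.
Conserve atomic number: 1 + 1 = Z + 0, so Z = 2.
A = 4 and Z = 2 is ⁴₂He — an alpha particle.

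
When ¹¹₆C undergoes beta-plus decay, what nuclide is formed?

Beta-plus decay: mass number changes by +0, atomic number by -1.
A: 11 = 11; Z: 6 − 1 = 5.
Z = 5 is boron, so the daughter is ¹¹₅B.

B-11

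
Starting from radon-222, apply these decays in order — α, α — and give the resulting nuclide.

Pb-214

Start: (A, Z) = (222, 86).
After α: (218, 84).
After α: (214, 82).
Z = 82 is lead.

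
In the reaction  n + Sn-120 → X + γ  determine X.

Sn-121

Conserve mass number: 1 + 120 = A + 0, so A = 121.
Conserve atomic number: 0 + 50 = Z + 0, so Z = 50.
Z = 50 is tin, so the species is Sn-121.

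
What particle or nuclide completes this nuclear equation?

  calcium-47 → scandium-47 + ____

beta-minus particle

Conserve mass number: 47 = 47 + A, so A = 0.
Conserve atomic number: 20 = 21 + Z, so Z = -1.
A = 0 and Z = -1 is e⁻ — a beta-minus particle.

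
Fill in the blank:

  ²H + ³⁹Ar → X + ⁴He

Conserve mass number: 2 + 39 = A + 4, so A = 37.
Conserve atomic number: 1 + 18 = Z + 2, so Z = 17.
Z = 17 is chlorine, so the species is ³⁷Cl.

Cl-37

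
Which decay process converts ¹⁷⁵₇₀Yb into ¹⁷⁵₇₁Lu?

beta-minus decay

ΔA = 175 − 175 = 0; ΔZ = 71 − 70 = +1.
A is unchanged and Z rises by 1 — a neutron has become a proton (β⁻ decay).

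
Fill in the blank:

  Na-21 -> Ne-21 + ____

Conserve mass number: 21 = 21 + A, so A = 0.
Conserve atomic number: 11 = 10 + Z, so Z = 1.
A = 0 and Z = 1 is e⁺ — a positron.

positron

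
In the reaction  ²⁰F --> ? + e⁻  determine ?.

Conserve mass number: 20 = A + 0, so A = 20.
Conserve atomic number: 9 = Z − 1, so Z = 10.
Z = 10 is neon, so the species is ²⁰Ne.

Ne-20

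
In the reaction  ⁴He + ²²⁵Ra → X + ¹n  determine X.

Th-228

Conserve mass number: 4 + 225 = A + 1, so A = 228.
Conserve atomic number: 2 + 88 = Z + 0, so Z = 90.
Z = 90 is thorium, so the species is ²²⁸Th.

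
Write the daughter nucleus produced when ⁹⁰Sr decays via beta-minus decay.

Beta-minus decay: mass number changes by +0, atomic number by +1.
A: 90 = 90; Z: 38 + 1 = 39.
Z = 39 is yttrium, so the daughter is ⁹⁰Y.

Y-90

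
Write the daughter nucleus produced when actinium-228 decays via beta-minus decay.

Beta-minus decay: mass number changes by +0, atomic number by +1.
A: 228 = 228; Z: 89 + 1 = 90.
Z = 90 is thorium, so the daughter is thorium-228.

Th-228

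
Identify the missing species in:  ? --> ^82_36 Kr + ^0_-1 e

Conserve mass number: A = 82 + 0, so A = 82.
Conserve atomic number: Z = 36 − 1, so Z = 35.
Z = 35 is bromine, so the species is ^82_35 Br.

Br-82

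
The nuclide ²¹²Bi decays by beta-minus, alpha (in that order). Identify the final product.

Pb-208

Start: (A, Z) = (212, 83).
After β⁻: (212, 84).
After α: (208, 82).
Z = 82 is lead.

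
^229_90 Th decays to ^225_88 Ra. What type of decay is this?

alpha decay

ΔA = 225 − 229 = -4; ΔZ = 88 − 90 = -2.
A drops by 4 and Z drops by 2 — the signature of alpha emission.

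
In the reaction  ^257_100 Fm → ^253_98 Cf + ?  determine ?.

Conserve mass number: 257 = 253 + A, so A = 4.
Conserve atomic number: 100 = 98 + Z, so Z = 2.
A = 4 and Z = 2 is ^4_2 He — an alpha particle.

alpha particle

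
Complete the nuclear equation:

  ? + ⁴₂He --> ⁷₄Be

He-3

Conserve mass number: A + 4 = 7, so A = 3.
Conserve atomic number: Z + 2 = 4, so Z = 2.
Z = 2 is helium, so the species is ³₂He.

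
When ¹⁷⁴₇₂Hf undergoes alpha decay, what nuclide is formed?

Yb-170

Alpha decay: mass number changes by -4, atomic number by -2.
A: 174 − 4 = 170; Z: 72 − 2 = 70.
Z = 70 is ytterbium, so the daughter is ¹⁷⁰₇₀Yb.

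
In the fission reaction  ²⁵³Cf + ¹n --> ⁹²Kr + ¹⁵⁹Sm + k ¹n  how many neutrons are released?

3

Conserve mass number: 254 = 92 + 159 + k, so k = 254 − 251 = 3.
Check atomic number: 98 = 36 + 62 + 0 = 98. ✓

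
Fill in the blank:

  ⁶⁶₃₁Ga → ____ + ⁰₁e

Zn-66

Conserve mass number: 66 = A + 0, so A = 66.
Conserve atomic number: 31 = Z + 1, so Z = 30.
Z = 30 is zinc, so the species is ⁶⁶₃₀Zn.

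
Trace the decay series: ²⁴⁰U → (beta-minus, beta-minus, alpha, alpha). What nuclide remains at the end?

Start: (A, Z) = (240, 92).
After β⁻: (240, 93).
After β⁻: (240, 94).
After α: (236, 92).
After α: (232, 90).
Z = 90 is thorium.

Th-232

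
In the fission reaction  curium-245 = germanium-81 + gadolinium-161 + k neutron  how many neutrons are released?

Conserve mass number: 245 = 81 + 161 + k, so k = 245 − 242 = 3.
Check atomic number: 96 = 32 + 64 + 0 = 96. ✓

3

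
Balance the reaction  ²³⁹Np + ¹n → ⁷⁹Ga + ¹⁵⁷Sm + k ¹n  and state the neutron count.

4

Conserve mass number: 240 = 79 + 157 + k, so k = 240 − 236 = 4.
Check atomic number: 93 = 31 + 62 + 0 = 93. ✓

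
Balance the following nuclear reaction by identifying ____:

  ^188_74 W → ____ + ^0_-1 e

Re-188

Conserve mass number: 188 = A + 0, so A = 188.
Conserve atomic number: 74 = Z − 1, so Z = 75.
Z = 75 is rhenium, so the species is ^188_75 Re.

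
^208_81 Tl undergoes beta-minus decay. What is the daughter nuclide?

Pb-208

Beta-minus decay: mass number changes by +0, atomic number by +1.
A: 208 = 208; Z: 81 + 1 = 82.
Z = 82 is lead, so the daughter is ^208_82 Pb.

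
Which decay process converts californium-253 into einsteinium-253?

ΔA = 253 − 253 = 0; ΔZ = 99 − 98 = +1.
A is unchanged and Z rises by 1 — a neutron has become a proton (β⁻ decay).

beta-minus decay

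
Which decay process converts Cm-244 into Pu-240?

ΔA = 240 − 244 = -4; ΔZ = 94 − 96 = -2.
A drops by 4 and Z drops by 2 — the signature of alpha emission.

alpha decay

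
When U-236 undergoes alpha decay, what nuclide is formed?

Th-232

Alpha decay: mass number changes by -4, atomic number by -2.
A: 236 − 4 = 232; Z: 92 − 2 = 90.
Z = 90 is thorium, so the daughter is Th-232.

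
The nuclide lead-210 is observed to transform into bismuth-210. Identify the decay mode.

beta-minus decay

ΔA = 210 − 210 = 0; ΔZ = 83 − 82 = +1.
A is unchanged and Z rises by 1 — a neutron has become a proton (β⁻ decay).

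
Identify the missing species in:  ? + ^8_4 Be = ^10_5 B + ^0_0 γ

Conserve mass number: A + 8 = 10 + 0, so A = 2.
Conserve atomic number: Z + 4 = 5 + 0, so Z = 1.
A = 2 and Z = 1 is ^2_1 H — a deuteron.

deuteron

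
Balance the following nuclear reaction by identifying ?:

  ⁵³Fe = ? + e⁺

Mn-53

Conserve mass number: 53 = A + 0, so A = 53.
Conserve atomic number: 26 = Z + 1, so Z = 25.
Z = 25 is manganese, so the species is ⁵³Mn.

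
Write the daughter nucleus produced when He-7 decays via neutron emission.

Neutron emission: mass number changes by -1, atomic number by +0.
A: 7 − 1 = 6; Z: 2 = 2.
Z = 2 is helium, so the daughter is He-6.

He-6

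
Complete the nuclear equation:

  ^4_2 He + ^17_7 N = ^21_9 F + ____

gamma ray

Conserve mass number: 4 + 17 = 21 + A, so A = 0.
Conserve atomic number: 2 + 7 = 9 + Z, so Z = 0.
A = 0 and Z = 0 is ^0_0 γ — a gamma ray.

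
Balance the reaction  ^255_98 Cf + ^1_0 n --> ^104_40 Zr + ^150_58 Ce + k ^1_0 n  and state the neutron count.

Conserve mass number: 256 = 104 + 150 + k, so k = 256 − 254 = 2.
Check atomic number: 98 = 40 + 58 + 0 = 98. ✓

2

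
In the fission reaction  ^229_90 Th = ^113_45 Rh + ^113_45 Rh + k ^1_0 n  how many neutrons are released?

Conserve mass number: 229 = 113 + 113 + k, so k = 229 − 226 = 3.
Check atomic number: 90 = 45 + 45 + 0 = 90. ✓

3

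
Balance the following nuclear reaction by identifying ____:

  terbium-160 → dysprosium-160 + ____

beta-minus particle

Conserve mass number: 160 = 160 + A, so A = 0.
Conserve atomic number: 65 = 66 + Z, so Z = -1.
A = 0 and Z = -1 is e⁻ — a beta-minus particle.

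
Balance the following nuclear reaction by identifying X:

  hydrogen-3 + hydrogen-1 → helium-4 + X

Conserve mass number: 3 + 1 = 4 + A, so A = 0.
Conserve atomic number: 1 + 1 = 2 + Z, so Z = 0.
A = 0 and Z = 0 is γ — a gamma ray.

gamma ray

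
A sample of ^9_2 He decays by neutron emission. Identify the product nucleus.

He-8

Neutron emission: mass number changes by -1, atomic number by +0.
A: 9 − 1 = 8; Z: 2 = 2.
Z = 2 is helium, so the daughter is ^8_2 He.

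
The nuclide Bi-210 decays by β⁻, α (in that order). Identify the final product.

Pb-206

Start: (A, Z) = (210, 83).
After β⁻: (210, 84).
After α: (206, 82).
Z = 82 is lead.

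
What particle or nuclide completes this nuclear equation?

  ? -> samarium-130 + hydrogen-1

Eu-131

Conserve mass number: A = 130 + 1, so A = 131.
Conserve atomic number: Z = 62 + 1, so Z = 63.
Z = 63 is europium, so the species is europium-131.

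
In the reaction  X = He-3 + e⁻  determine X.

H-3

Conserve mass number: A = 3 + 0, so A = 3.
Conserve atomic number: Z = 2 − 1, so Z = 1.
A = 3 and Z = 1 is H-3 — a triton.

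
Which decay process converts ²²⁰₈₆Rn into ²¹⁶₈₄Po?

alpha decay

ΔA = 216 − 220 = -4; ΔZ = 84 − 86 = -2.
A drops by 4 and Z drops by 2 — the signature of alpha emission.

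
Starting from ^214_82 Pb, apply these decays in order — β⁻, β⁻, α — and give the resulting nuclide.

Pb-210

Start: (A, Z) = (214, 82).
After β⁻: (214, 83).
After β⁻: (214, 84).
After α: (210, 82).
Z = 82 is lead.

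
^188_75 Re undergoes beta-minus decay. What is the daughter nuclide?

Os-188

Beta-minus decay: mass number changes by +0, atomic number by +1.
A: 188 = 188; Z: 75 + 1 = 76.
Z = 76 is osmium, so the daughter is ^188_76 Os.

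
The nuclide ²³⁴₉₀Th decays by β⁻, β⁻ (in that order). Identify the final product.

Start: (A, Z) = (234, 90).
After β⁻: (234, 91).
After β⁻: (234, 92).
Z = 92 is uranium.

U-234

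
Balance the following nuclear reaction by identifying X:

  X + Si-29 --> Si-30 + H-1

Conserve mass number: A + 29 = 30 + 1, so A = 2.
Conserve atomic number: Z + 14 = 14 + 1, so Z = 1.
A = 2 and Z = 1 is H-2 — a deuteron.

deuteron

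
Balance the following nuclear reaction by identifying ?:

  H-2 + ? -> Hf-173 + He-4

Conserve mass number: 2 + A = 173 + 4, so A = 175.
Conserve atomic number: 1 + Z = 72 + 2, so Z = 73.
Z = 73 is tantalum, so the species is Ta-175.

Ta-175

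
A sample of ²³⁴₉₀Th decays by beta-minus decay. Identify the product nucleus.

Pa-234

Beta-minus decay: mass number changes by +0, atomic number by +1.
A: 234 = 234; Z: 90 + 1 = 91.
Z = 91 is protactinium, so the daughter is ²³⁴₉₁Pa.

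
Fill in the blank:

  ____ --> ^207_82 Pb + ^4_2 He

Po-211

Conserve mass number: A = 207 + 4, so A = 211.
Conserve atomic number: Z = 82 + 2, so Z = 84.
Z = 84 is polonium, so the species is ^211_84 Po.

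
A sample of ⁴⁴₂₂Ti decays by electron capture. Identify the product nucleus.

Electron capture: mass number changes by +0, atomic number by -1.
A: 44 = 44; Z: 22 − 1 = 21.
Z = 21 is scandium, so the daughter is ⁴⁴₂₁Sc.

Sc-44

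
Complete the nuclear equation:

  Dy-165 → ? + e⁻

Ho-165

Conserve mass number: 165 = A + 0, so A = 165.
Conserve atomic number: 66 = Z − 1, so Z = 67.
Z = 67 is holmium, so the species is Ho-165.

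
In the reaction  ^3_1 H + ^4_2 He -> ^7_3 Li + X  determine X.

gamma ray

Conserve mass number: 3 + 4 = 7 + A, so A = 0.
Conserve atomic number: 1 + 2 = 3 + Z, so Z = 0.
A = 0 and Z = 0 is ^0_0 γ — a gamma ray.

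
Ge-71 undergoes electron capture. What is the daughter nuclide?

Electron capture: mass number changes by +0, atomic number by -1.
A: 71 = 71; Z: 32 − 1 = 31.
Z = 31 is gallium, so the daughter is Ga-71.

Ga-71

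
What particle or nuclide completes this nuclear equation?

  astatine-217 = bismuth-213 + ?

Conserve mass number: 217 = 213 + A, so A = 4.
Conserve atomic number: 85 = 83 + Z, so Z = 2.
A = 4 and Z = 2 is helium-4 — an alpha particle.

alpha particle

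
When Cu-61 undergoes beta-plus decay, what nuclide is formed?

Ni-61

Beta-plus decay: mass number changes by +0, atomic number by -1.
A: 61 = 61; Z: 29 − 1 = 28.
Z = 28 is nickel, so the daughter is Ni-61.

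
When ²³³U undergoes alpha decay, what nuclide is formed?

Th-229

Alpha decay: mass number changes by -4, atomic number by -2.
A: 233 − 4 = 229; Z: 92 − 2 = 90.
Z = 90 is thorium, so the daughter is ²²⁹Th.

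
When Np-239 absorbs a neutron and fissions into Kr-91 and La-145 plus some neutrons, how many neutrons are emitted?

4

Conserve mass number: 240 = 91 + 145 + k, so k = 240 − 236 = 4.
Check atomic number: 93 = 36 + 57 + 0 = 93. ✓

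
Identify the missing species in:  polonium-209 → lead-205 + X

Conserve mass number: 209 = 205 + A, so A = 4.
Conserve atomic number: 84 = 82 + Z, so Z = 2.
A = 4 and Z = 2 is helium-4 — an alpha particle.

alpha particle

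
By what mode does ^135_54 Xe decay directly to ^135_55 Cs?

ΔA = 135 − 135 = 0; ΔZ = 55 − 54 = +1.
A is unchanged and Z rises by 1 — a neutron has become a proton (β⁻ decay).

beta-minus decay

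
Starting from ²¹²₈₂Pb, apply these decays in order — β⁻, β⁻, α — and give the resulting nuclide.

Start: (A, Z) = (212, 82).
After β⁻: (212, 83).
After β⁻: (212, 84).
After α: (208, 82).
Z = 82 is lead.

Pb-208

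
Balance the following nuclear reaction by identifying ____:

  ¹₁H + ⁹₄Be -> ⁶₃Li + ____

alpha particle

Conserve mass number: 1 + 9 = 6 + A, so A = 4.
Conserve atomic number: 1 + 4 = 3 + Z, so Z = 2.
A = 4 and Z = 2 is ⁴₂He — an alpha particle.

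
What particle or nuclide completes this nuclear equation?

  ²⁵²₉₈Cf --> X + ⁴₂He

Conserve mass number: 252 = A + 4, so A = 248.
Conserve atomic number: 98 = Z + 2, so Z = 96.
Z = 96 is curium, so the species is ²⁴⁸₉₆Cm.

Cm-248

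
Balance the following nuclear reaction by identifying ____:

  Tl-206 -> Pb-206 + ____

beta-minus particle

Conserve mass number: 206 = 206 + A, so A = 0.
Conserve atomic number: 81 = 82 + Z, so Z = -1.
A = 0 and Z = -1 is e⁻ — a beta-minus particle.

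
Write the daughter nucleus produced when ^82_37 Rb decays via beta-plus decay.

Beta-plus decay: mass number changes by +0, atomic number by -1.
A: 82 = 82; Z: 37 − 1 = 36.
Z = 36 is krypton, so the daughter is ^82_36 Kr.

Kr-82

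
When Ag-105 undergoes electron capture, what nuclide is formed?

Pd-105

Electron capture: mass number changes by +0, atomic number by -1.
A: 105 = 105; Z: 47 − 1 = 46.
Z = 46 is palladium, so the daughter is Pd-105.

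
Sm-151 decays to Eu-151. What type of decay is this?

ΔA = 151 − 151 = 0; ΔZ = 63 − 62 = +1.
A is unchanged and Z rises by 1 — a neutron has become a proton (β⁻ decay).

beta-minus decay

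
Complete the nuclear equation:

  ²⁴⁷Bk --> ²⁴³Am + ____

Conserve mass number: 247 = 243 + A, so A = 4.
Conserve atomic number: 97 = 95 + Z, so Z = 2.
A = 4 and Z = 2 is ⁴He — an alpha particle.

alpha particle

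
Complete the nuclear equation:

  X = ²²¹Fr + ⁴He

Ac-225

Conserve mass number: A = 221 + 4, so A = 225.
Conserve atomic number: Z = 87 + 2, so Z = 89.
Z = 89 is actinium, so the species is ²²⁵Ac.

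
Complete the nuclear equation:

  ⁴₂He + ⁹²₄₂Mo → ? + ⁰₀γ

Ru-96

Conserve mass number: 4 + 92 = A + 0, so A = 96.
Conserve atomic number: 2 + 42 = Z + 0, so Z = 44.
Z = 44 is ruthenium, so the species is ⁹⁶₄₄Ru.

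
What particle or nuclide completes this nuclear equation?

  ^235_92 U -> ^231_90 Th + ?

Conserve mass number: 235 = 231 + A, so A = 4.
Conserve atomic number: 92 = 90 + Z, so Z = 2.
A = 4 and Z = 2 is ^4_2 He — an alpha particle.

alpha particle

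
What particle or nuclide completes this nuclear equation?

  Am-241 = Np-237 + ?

Conserve mass number: 241 = 237 + A, so A = 4.
Conserve atomic number: 95 = 93 + Z, so Z = 2.
A = 4 and Z = 2 is He-4 — an alpha particle.

alpha particle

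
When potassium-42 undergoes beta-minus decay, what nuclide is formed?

Beta-minus decay: mass number changes by +0, atomic number by +1.
A: 42 = 42; Z: 19 + 1 = 20.
Z = 20 is calcium, so the daughter is calcium-42.

Ca-42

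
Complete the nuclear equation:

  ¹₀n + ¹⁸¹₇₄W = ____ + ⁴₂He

Hf-178

Conserve mass number: 1 + 181 = A + 4, so A = 178.
Conserve atomic number: 0 + 74 = Z + 2, so Z = 72.
Z = 72 is hafnium, so the species is ¹⁷⁸₇₂Hf.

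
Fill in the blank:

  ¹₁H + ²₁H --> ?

He-3

Conserve mass number: 1 + 2 = A, so A = 3.
Conserve atomic number: 1 + 1 = Z, so Z = 2.
Z = 2 is helium, so the species is ³₂He.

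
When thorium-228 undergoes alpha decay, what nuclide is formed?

Alpha decay: mass number changes by -4, atomic number by -2.
A: 228 − 4 = 224; Z: 90 − 2 = 88.
Z = 88 is radium, so the daughter is radium-224.

Ra-224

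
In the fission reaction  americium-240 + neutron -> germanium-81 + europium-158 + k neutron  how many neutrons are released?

Conserve mass number: 241 = 81 + 158 + k, so k = 241 − 239 = 2.
Check atomic number: 95 = 32 + 63 + 0 = 95. ✓

2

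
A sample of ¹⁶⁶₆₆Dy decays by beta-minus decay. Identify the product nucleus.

Ho-166

Beta-minus decay: mass number changes by +0, atomic number by +1.
A: 166 = 166; Z: 66 + 1 = 67.
Z = 67 is holmium, so the daughter is ¹⁶⁶₆₇Ho.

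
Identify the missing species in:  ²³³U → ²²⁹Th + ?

alpha particle

Conserve mass number: 233 = 229 + A, so A = 4.
Conserve atomic number: 92 = 90 + Z, so Z = 2.
A = 4 and Z = 2 is ⁴He — an alpha particle.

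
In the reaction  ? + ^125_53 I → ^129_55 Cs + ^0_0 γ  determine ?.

Conserve mass number: A + 125 = 129 + 0, so A = 4.
Conserve atomic number: Z + 53 = 55 + 0, so Z = 2.
A = 4 and Z = 2 is ^4_2 He — an alpha particle.

alpha particle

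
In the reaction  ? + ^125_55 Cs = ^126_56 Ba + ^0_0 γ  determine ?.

proton

Conserve mass number: A + 125 = 126 + 0, so A = 1.
Conserve atomic number: Z + 55 = 56 + 0, so Z = 1.
A = 1 and Z = 1 is ^1_1 H — a proton.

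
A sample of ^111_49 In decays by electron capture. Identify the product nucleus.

Cd-111

Electron capture: mass number changes by +0, atomic number by -1.
A: 111 = 111; Z: 49 − 1 = 48.
Z = 48 is cadmium, so the daughter is ^111_48 Cd.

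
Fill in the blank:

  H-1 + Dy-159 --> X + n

Ho-159

Conserve mass number: 1 + 159 = A + 1, so A = 159.
Conserve atomic number: 1 + 66 = Z + 0, so Z = 67.
Z = 67 is holmium, so the species is Ho-159.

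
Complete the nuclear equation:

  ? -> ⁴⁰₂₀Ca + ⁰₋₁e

Conserve mass number: A = 40 + 0, so A = 40.
Conserve atomic number: Z = 20 − 1, so Z = 19.
Z = 19 is potassium, so the species is ⁴⁰₁₉K.

K-40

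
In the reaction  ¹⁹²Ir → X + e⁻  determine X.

Pt-192

Conserve mass number: 192 = A + 0, so A = 192.
Conserve atomic number: 77 = Z − 1, so Z = 78.
Z = 78 is platinum, so the species is ¹⁹²Pt.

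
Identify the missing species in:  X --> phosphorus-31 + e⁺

Conserve mass number: A = 31 + 0, so A = 31.
Conserve atomic number: Z = 15 + 1, so Z = 16.
Z = 16 is sulfur, so the species is sulfur-31.

S-31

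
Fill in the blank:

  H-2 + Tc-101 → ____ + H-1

Tc-102

Conserve mass number: 2 + 101 = A + 1, so A = 102.
Conserve atomic number: 1 + 43 = Z + 1, so Z = 43.
Z = 43 is technetium, so the species is Tc-102.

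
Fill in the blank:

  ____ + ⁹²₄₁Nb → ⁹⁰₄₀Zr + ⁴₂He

deuteron

Conserve mass number: A + 92 = 90 + 4, so A = 2.
Conserve atomic number: Z + 41 = 40 + 2, so Z = 1.
A = 2 and Z = 1 is ²₁H — a deuteron.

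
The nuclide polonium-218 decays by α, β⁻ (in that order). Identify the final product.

Bi-214

Start: (A, Z) = (218, 84).
After α: (214, 82).
After β⁻: (214, 83).
Z = 83 is bismuth.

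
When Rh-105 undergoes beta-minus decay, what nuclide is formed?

Beta-minus decay: mass number changes by +0, atomic number by +1.
A: 105 = 105; Z: 45 + 1 = 46.
Z = 46 is palladium, so the daughter is Pd-105.

Pd-105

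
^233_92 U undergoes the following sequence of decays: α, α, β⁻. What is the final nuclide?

Start: (A, Z) = (233, 92).
After α: (229, 90).
After α: (225, 88).
After β⁻: (225, 89).
Z = 89 is actinium.

Ac-225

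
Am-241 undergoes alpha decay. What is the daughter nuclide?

Np-237

Alpha decay: mass number changes by -4, atomic number by -2.
A: 241 − 4 = 237; Z: 95 − 2 = 93.
Z = 93 is neptunium, so the daughter is Np-237.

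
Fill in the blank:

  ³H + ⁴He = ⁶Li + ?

neutron

Conserve mass number: 3 + 4 = 6 + A, so A = 1.
Conserve atomic number: 1 + 2 = 3 + Z, so Z = 0.
A = 1 and Z = 0 is ¹n — a neutron.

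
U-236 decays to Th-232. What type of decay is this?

ΔA = 232 − 236 = -4; ΔZ = 90 − 92 = -2.
A drops by 4 and Z drops by 2 — the signature of alpha emission.

alpha decay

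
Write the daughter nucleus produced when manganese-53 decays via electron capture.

Cr-53

Electron capture: mass number changes by +0, atomic number by -1.
A: 53 = 53; Z: 25 − 1 = 24.
Z = 24 is chromium, so the daughter is chromium-53.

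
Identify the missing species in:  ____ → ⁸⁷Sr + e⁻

Conserve mass number: A = 87 + 0, so A = 87.
Conserve atomic number: Z = 38 − 1, so Z = 37.
Z = 37 is rubidium, so the species is ⁸⁷Rb.

Rb-87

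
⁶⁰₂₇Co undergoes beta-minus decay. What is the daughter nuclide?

Ni-60

Beta-minus decay: mass number changes by +0, atomic number by +1.
A: 60 = 60; Z: 27 + 1 = 28.
Z = 28 is nickel, so the daughter is ⁶⁰₂₈Ni.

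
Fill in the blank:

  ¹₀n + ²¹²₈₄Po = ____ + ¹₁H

Bi-212

Conserve mass number: 1 + 212 = A + 1, so A = 212.
Conserve atomic number: 0 + 84 = Z + 1, so Z = 83.
Z = 83 is bismuth, so the species is ²¹²₈₃Bi.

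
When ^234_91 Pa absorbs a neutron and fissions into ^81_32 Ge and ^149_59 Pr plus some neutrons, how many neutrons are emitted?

5

Conserve mass number: 235 = 81 + 149 + k, so k = 235 − 230 = 5.
Check atomic number: 91 = 32 + 59 + 0 = 91. ✓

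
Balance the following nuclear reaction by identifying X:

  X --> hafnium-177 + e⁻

Lu-177

Conserve mass number: A = 177 + 0, so A = 177.
Conserve atomic number: Z = 72 − 1, so Z = 71.
Z = 71 is lutetium, so the species is lutetium-177.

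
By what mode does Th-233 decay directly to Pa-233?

ΔA = 233 − 233 = 0; ΔZ = 91 − 90 = +1.
A is unchanged and Z rises by 1 — a neutron has become a proton (β⁻ decay).

beta-minus decay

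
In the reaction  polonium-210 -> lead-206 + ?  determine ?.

Conserve mass number: 210 = 206 + A, so A = 4.
Conserve atomic number: 84 = 82 + Z, so Z = 2.
A = 4 and Z = 2 is helium-4 — an alpha particle.

alpha particle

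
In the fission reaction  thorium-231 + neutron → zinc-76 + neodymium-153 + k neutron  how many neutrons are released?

3

Conserve mass number: 232 = 76 + 153 + k, so k = 232 − 229 = 3.
Check atomic number: 90 = 30 + 60 + 0 = 90. ✓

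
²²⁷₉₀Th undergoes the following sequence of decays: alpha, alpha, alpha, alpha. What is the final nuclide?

Pb-211

Start: (A, Z) = (227, 90).
After α: (223, 88).
After α: (219, 86).
After α: (215, 84).
After α: (211, 82).
Z = 82 is lead.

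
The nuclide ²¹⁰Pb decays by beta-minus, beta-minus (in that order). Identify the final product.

Start: (A, Z) = (210, 82).
After β⁻: (210, 83).
After β⁻: (210, 84).
Z = 84 is polonium.

Po-210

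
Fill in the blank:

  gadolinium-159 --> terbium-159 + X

beta-minus particle

Conserve mass number: 159 = 159 + A, so A = 0.
Conserve atomic number: 64 = 65 + Z, so Z = -1.
A = 0 and Z = -1 is e⁻ — a beta-minus particle.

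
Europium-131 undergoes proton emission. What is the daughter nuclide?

Sm-130

Proton emission: mass number changes by -1, atomic number by -1.
A: 131 − 1 = 130; Z: 63 − 1 = 62.
Z = 62 is samarium, so the daughter is samarium-130.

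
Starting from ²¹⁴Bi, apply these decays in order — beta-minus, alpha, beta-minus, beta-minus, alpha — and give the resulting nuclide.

Pb-206

Start: (A, Z) = (214, 83).
After β⁻: (214, 84).
After α: (210, 82).
After β⁻: (210, 83).
After β⁻: (210, 84).
After α: (206, 82).
Z = 82 is lead.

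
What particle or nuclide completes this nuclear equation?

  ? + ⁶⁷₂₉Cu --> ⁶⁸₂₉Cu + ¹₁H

Conserve mass number: A + 67 = 68 + 1, so A = 2.
Conserve atomic number: Z + 29 = 29 + 1, so Z = 1.
A = 2 and Z = 1 is ²₁H — a deuteron.

deuteron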